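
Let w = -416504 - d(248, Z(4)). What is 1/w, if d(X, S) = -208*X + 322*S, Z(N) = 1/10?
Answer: -5/1824761 ≈ -2.7401e-6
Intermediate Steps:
Z(N) = 1/10
w = -1824761/5 (w = -416504 - (-208*248 + 322*(1/10)) = -416504 - (-51584 + 161/5) = -416504 - 1*(-257759/5) = -416504 + 257759/5 = -1824761/5 ≈ -3.6495e+5)
1/w = 1/(-1824761/5) = -5/1824761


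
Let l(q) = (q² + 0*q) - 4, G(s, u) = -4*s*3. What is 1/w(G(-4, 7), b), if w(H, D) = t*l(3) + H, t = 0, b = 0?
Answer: 1/48 ≈ 0.020833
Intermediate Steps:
G(s, u) = -12*s
l(q) = -4 + q² (l(q) = (q² + 0) - 4 = q² - 4 = -4 + q²)
w(H, D) = H (w(H, D) = 0*(-4 + 3²) + H = 0*(-4 + 9) + H = 0*5 + H = 0 + H = H)
1/w(G(-4, 7), b) = 1/(-12*(-4)) = 1/48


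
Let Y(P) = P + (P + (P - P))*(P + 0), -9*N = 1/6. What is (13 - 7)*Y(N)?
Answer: -53/486 ≈ -0.10905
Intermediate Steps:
N = -1/54 (N = -1/(9*6) = -⅑*⅙ = -1/54 ≈ -0.018519)
Y(P) = P + P² (Y(P) = P + (P + 0)*P = P + P*P = P + P²)
(13 - 7)*Y(N) = (13 - 7)*(-(1 - 1/54)/54) = 6*(-1/54*53/54) = 6*(-53/2916) = -53/486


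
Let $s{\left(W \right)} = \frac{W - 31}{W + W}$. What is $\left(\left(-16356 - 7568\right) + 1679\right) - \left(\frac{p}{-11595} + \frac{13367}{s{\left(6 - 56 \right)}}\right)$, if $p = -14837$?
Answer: $- \frac{12130877024}{313065} \approx -38749.0$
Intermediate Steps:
$s{\left(W \right)} = \frac{-31 + W}{2 W}$ ($s{\left(W \right)} = \frac{W - 31}{2 W} = \left(-31 + W\right) \frac{1}{2 W} = \frac{-31 + W}{2 W}$)
$\left(\left(-16356 - 7568\right) + 1679\right) - \left(\frac{p}{-11595} + \frac{13367}{s{\left(6 - 56 \right)}}\right) = \left(\left(-16356 - 7568\right) + 1679\right) - \left(- \frac{14837}{-11595} + \frac{13367}{\frac{1}{2} \frac{1}{6 - 56} \left(-31 + \left(6 - 56\right)\right)}\right) = \left(-23924 + 1679\right) - \left(\left(-14837\right) \left(- \frac{1}{11595}\right) + \frac{13367}{\frac{1}{2} \frac{1}{6 - 56} \left(-31 + \left(6 - 56\right)\right)}\right) = -22245 - \left(\frac{14837}{11595} + \frac{13367}{\frac{1}{2} \frac{1}{-50} \left(-31 - 50\right)}\right) = -22245 - \left(\frac{14837}{11595} + \frac{13367}{\frac{1}{2} \left(- \frac{1}{50}\right) \left(-81\right)}\right) = -22245 - \left(\frac{14837}{11595} + \frac{13367}{\frac{81}{100}}\right) = -22245 - \left(\frac{14837}{11595} + 13367 \cdot \frac{100}{81}\right) = -22245 - \left(\frac{14837}{11595} + \frac{1336700}{81}\right) = -22245 - \frac{5166746099}{313065} = - \frac{12130877024}{313065}$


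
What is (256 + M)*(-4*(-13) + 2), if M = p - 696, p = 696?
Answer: 13824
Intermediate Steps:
M = 0 (M = 696 - 696 = 0)
(256 + M)*(-4*(-13) + 2) = (256 + 0)*(-4*(-13) + 2) = 256*(52 + 2) = 256*54 = 13824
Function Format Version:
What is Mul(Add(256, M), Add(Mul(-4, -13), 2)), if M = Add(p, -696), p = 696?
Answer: 13824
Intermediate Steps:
M = 0 (M = Add(696, -696) = 0)
Mul(Add(256, M), Add(Mul(-4, -13), 2)) = Mul(Add(256, 0), Add(Mul(-4, -13), 2)) = Mul(256, Add(52, 2)) = Mul(256, 54) = 13824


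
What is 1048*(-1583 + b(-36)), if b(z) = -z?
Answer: -1621256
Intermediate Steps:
1048*(-1583 + b(-36)) = 1048*(-1583 - 1*(-36)) = 1048*(-1583 + 36) = 1048*(-1547) = -1621256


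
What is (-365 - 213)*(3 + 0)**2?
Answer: -5202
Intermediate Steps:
(-365 - 213)*(3 + 0)**2 = -578*3**2 = -578*9 = -5202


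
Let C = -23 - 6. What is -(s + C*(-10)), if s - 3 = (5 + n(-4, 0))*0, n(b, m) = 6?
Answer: -293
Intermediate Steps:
C = -29
s = 3 (s = 3 + (5 + 6)*0 = 3 + 11*0 = 3 + 0 = 3)
-(s + C*(-10)) = -(3 - 29*(-10)) = -(3 + 290) = -1*293 = -293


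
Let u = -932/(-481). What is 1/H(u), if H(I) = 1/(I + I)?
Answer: 1864/481 ≈ 3.8753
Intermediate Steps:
u = 932/481 (u = -932*(-1/481) = 932/481 ≈ 1.9376)
H(I) = 1/(2*I)
1/H(u) = 1/(1/(2*(932/481))) = 1/((½)*(481/932)) = 1/(481/1864) = 1864/481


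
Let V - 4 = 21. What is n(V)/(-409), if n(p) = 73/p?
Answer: -73/10225 ≈ -0.0071394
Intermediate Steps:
V = 25 (V = 4 + 21 = 25)
n(V)/(-409) = (73/25)/(-409) = (73*(1/25))*(-1/409) = (73/25)*(-1/409) = -73/10225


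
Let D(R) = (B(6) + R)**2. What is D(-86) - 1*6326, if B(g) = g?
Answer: 74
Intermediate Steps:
D(R) = (6 + R)**2
D(-86) - 1*6326 = (6 - 86)**2 - 1*6326 = (-80)**2 - 6326 = 6400 - 6326 = 74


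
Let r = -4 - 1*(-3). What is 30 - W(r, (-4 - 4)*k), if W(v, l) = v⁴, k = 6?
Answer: 29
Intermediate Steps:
r = -1 (r = -4 + 3 = -1)
30 - W(r, (-4 - 4)*k) = 30 - 1*(-1)⁴ = 30 - 1*1 = 30 - 1 = 29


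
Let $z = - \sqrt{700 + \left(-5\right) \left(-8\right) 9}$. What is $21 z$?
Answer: $- 42 \sqrt{265} \approx -683.71$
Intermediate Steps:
$z = - 2 \sqrt{265}$ ($z = - \sqrt{700 + 40 \cdot 9} = - \sqrt{700 + 360} = - \sqrt{1060} = - 2 \sqrt{265} \approx -32.558$)
$21 z = 21 \left(- 2 \sqrt{265}\right) = - 42 \sqrt{265}$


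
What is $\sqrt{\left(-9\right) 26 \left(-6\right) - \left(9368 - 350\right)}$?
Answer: $9 i \sqrt{94} \approx 87.258 i$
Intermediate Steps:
$\sqrt{\left(-9\right) 26 \left(-6\right) - \left(9368 - 350\right)} = \sqrt{\left(-234\right) \left(-6\right) - 9018} = \sqrt{1404 - 9018} = \sqrt{-7614} = 9 i \sqrt{94}$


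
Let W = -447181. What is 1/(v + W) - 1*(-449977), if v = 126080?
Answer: 144488064676/321101 ≈ 4.4998e+5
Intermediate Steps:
1/(v + W) - 1*(-449977) = 1/(126080 - 447181) - 1*(-449977) = 1/(-321101) + 449977 = -1/321101 + 449977 = 144488064676/321101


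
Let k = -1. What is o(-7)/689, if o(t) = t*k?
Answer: 7/689 ≈ 0.010160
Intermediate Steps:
o(t) = -t (o(t) = t*(-1) = -t)
o(-7)/689 = -1*(-7)/689 = 7*(1/689) = 7/689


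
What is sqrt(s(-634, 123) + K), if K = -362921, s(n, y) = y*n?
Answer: I*sqrt(440903) ≈ 664.0*I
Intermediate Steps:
s(n, y) = n*y
sqrt(s(-634, 123) + K) = sqrt(-634*123 - 362921) = sqrt(-77982 - 362921) = sqrt(-440903) = I*sqrt(440903)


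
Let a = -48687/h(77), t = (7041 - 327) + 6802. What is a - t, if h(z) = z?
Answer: -1089419/77 ≈ -14148.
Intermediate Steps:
t = 13516 (t = 6714 + 6802 = 13516)
a = -48687/77 ≈ -632.30
a - t = -48687/77 - 1*13516 = -48687/77 - 13516 = -1089419/77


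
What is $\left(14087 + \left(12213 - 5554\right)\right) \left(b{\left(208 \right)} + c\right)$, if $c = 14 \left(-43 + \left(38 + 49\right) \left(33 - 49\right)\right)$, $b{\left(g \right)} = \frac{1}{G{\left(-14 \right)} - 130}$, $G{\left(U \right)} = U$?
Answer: $- \frac{30008684453}{72} \approx -4.1679 \cdot 10^{8}$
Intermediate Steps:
$b{\left(g \right)} = - \frac{1}{144}$ ($b{\left(g \right)} = \frac{1}{-14 - 130} = \frac{1}{-144} = - \frac{1}{144}$)
$c = -20090$ ($c = 14 \left(-43 + 87 \left(-16\right)\right) = 14 \left(-43 - 1392\right) = 14 \left(-1435\right) = -20090$)
$\left(14087 + \left(12213 - 5554\right)\right) \left(b{\left(208 \right)} + c\right) = \left(14087 + \left(12213 - 5554\right)\right) \left(- \frac{1}{144} - 20090\right) = \left(14087 + 6659\right) \left(- \frac{2892961}{144}\right) = 20746 \left(- \frac{2892961}{144}\right) = - \frac{30008684453}{72}$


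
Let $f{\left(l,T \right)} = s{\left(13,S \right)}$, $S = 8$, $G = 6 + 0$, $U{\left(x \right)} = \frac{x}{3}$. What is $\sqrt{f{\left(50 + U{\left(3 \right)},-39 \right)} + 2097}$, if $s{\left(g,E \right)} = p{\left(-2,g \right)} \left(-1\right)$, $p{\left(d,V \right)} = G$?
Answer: $\sqrt{2091} \approx 45.727$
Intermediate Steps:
$U{\left(x \right)} = \frac{x}{3}$ ($U{\left(x \right)} = x \frac{1}{3} = \frac{x}{3}$)
$G = 6$
$p{\left(d,V \right)} = 6$
$s{\left(g,E \right)} = -6$ ($s{\left(g,E \right)} = 6 \left(-1\right) = -6$)
$f{\left(l,T \right)} = -6$
$\sqrt{f{\left(50 + U{\left(3 \right)},-39 \right)} + 2097} = \sqrt{-6 + 2097} = \sqrt{2091}$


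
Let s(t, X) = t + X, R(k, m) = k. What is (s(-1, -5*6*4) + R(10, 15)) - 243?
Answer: -354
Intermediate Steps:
s(t, X) = X + t
(s(-1, -5*6*4) + R(10, 15)) - 243 = ((-5*6*4 - 1) + 10) - 243 = ((-30*4 - 1) + 10) - 243 = ((-120 - 1) + 10) - 243 = (-121 + 10) - 243 = -111 - 243 = -354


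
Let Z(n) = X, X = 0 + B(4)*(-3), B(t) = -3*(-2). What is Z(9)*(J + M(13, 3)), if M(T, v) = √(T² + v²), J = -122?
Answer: 2196 - 18*√178 ≈ 1955.8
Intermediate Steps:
B(t) = 6
X = -18 (X = 0 + 6*(-3) = 0 - 18 = -18)
Z(n) = -18
Z(9)*(J + M(13, 3)) = -18*(-122 + √(13² + 3²)) = -18*(-122 + √(169 + 9)) = -18*(-122 + √178) = 2196 - 18*√178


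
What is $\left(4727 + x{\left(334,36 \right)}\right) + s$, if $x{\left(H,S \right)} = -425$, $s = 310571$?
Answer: $314873$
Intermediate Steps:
$\left(4727 + x{\left(334,36 \right)}\right) + s = \left(4727 - 425\right) + 310571 = 4302 + 310571 = 314873$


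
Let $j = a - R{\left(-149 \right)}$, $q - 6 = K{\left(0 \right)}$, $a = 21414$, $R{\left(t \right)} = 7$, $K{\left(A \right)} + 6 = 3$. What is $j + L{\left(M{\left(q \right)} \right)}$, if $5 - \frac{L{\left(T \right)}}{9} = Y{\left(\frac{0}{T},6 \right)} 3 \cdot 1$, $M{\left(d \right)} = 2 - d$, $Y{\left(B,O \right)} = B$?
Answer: $21452$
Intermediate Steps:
$K{\left(A \right)} = -3$ ($K{\left(A \right)} = -6 + 3 = -3$)
$q = 3$ ($q = 6 - 3 = 3$)
$j = 21407$ ($j = 21414 - 7 = 21407$)
$L{\left(T \right)} = 45$ ($L{\left(T \right)} = 45 - 9 \frac{0}{T} 3 \cdot 1 = 45 - 9 \cdot 0 \cdot 3 \cdot 1 = 45 - 9 \cdot 0 \cdot 1 = 45 - 0 = 45 + 0 = 45$)
$j + L{\left(M{\left(q \right)} \right)} = 21407 + 45 = 21452$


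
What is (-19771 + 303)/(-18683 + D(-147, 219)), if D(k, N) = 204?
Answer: 19468/18479 ≈ 1.0535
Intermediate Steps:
(-19771 + 303)/(-18683 + D(-147, 219)) = (-19771 + 303)/(-18683 + 204) = -19468/(-18479) = -19468*(-1/18479) = 19468/18479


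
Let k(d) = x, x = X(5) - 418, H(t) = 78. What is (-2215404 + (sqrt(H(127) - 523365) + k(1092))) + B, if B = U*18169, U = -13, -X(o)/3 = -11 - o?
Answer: -2451971 + 3*I*sqrt(58143) ≈ -2.452e+6 + 723.39*I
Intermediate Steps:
X(o) = 33 + 3*o (X(o) = -3*(-11 - o) = 33 + 3*o)
x = -370 (x = (33 + 3*5) - 418 = (33 + 15) - 418 = 48 - 418 = -370)
k(d) = -370
B = -236197 (B = -13*18169 = -236197)
(-2215404 + (sqrt(H(127) - 523365) + k(1092))) + B = (-2215404 + (sqrt(78 - 523365) - 370)) - 236197 = (-2215404 + (sqrt(-523287) - 370)) - 236197 = (-2215404 + (3*I*sqrt(58143) - 370)) - 236197 = (-2215404 + (-370 + 3*I*sqrt(58143))) - 236197 = (-2215774 + 3*I*sqrt(58143)) - 236197 = -2451971 + 3*I*sqrt(58143)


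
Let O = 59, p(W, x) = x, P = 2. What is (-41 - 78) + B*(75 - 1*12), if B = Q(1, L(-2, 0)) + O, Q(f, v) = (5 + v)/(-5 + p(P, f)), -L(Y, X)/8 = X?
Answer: 14077/4 ≈ 3519.3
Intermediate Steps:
L(Y, X) = -8*X
Q(f, v) = (5 + v)/(-5 + f)
B = 231/4 (B = (5 - 8*0)/(-5 + 1) + 59 = (5 + 0)/(-4) + 59 = -¼*5 + 59 = -5/4 + 59 = 231/4 ≈ 57.750)
(-41 - 78) + B*(75 - 1*12) = (-41 - 78) + 231*(75 - 1*12)/4 = -119 + 231*(75 - 12)/4 = -119 + (231/4)*63 = -119 + 14553/4 = 14077/4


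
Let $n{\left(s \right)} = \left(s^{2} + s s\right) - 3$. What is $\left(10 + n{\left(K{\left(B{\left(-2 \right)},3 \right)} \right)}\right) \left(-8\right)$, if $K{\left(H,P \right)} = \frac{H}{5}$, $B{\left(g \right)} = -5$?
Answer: $-72$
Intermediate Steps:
$K{\left(H,P \right)} = \frac{H}{5}$ ($K{\left(H,P \right)} = H \frac{1}{5} = \frac{H}{5}$)
$n{\left(s \right)} = -3 + 2 s^{2}$ ($n{\left(s \right)} = \left(s^{2} + s^{2}\right) - 3 = 2 s^{2} - 3 = -3 + 2 s^{2}$)
$\left(10 + n{\left(K{\left(B{\left(-2 \right)},3 \right)} \right)}\right) \left(-8\right) = \left(10 - \left(3 - 2 \left(\frac{1}{5} \left(-5\right)\right)^{2}\right)\right) \left(-8\right) = \left(10 - \left(3 - 2 \left(-1\right)^{2}\right)\right) \left(-8\right) = \left(10 + \left(-3 + 2 \cdot 1\right)\right) \left(-8\right) = \left(10 + \left(-3 + 2\right)\right) \left(-8\right) = \left(10 - 1\right) \left(-8\right) = 9 \left(-8\right) = -72$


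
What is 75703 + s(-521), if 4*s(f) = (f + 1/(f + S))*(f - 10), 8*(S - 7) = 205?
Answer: 2263966189/15628 ≈ 1.4487e+5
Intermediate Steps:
S = 261/8 (S = 7 + (⅛)*205 = 7 + 205/8 = 261/8 ≈ 32.625)
s(f) = (-10 + f)*(f + 1/(261/8 + f))/4 (s(f) = ((f + 1/(f + 261/8))*(f - 10))/4 = ((f + 1/(261/8 + f))*(-10 + f))/4 = ((-10 + f)*(f + 1/(261/8 + f)))/4 = (-10 + f)*(f + 1/(261/8 + f))/4)
75703 + s(-521) = 75703 + (-80 - 2602*(-521) + 8*(-521)³ + 181*(-521)²)/(4*(261 + 8*(-521))) = 75703 + (-80 + 1355642 + 8*(-141420761) + 181*271441)/(4*(261 - 4168)) = 75703 + (¼)*(-80 + 1355642 - 1131366088 + 49130821)/(-3907) = 75703 + (¼)*(-1/3907)*(-1080879705) = 75703 + 1080879705/15628 = 2263966189/15628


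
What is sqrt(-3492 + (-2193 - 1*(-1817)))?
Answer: 2*I*sqrt(967) ≈ 62.193*I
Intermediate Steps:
sqrt(-3492 + (-2193 - 1*(-1817))) = sqrt(-3492 + (-2193 + 1817)) = sqrt(-3492 - 376) = sqrt(-3868) = 2*I*sqrt(967)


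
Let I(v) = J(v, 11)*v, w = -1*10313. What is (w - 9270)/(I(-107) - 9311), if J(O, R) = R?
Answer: 19583/10488 ≈ 1.8672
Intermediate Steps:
w = -10313
I(v) = 11*v
(w - 9270)/(I(-107) - 9311) = (-10313 - 9270)/(11*(-107) - 9311) = -19583/(-1177 - 9311) = -19583/(-10488) = -19583*(-1/10488) = 19583/10488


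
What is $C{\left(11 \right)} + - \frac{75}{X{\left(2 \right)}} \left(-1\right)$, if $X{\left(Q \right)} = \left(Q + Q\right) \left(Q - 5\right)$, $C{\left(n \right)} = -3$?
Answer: $- \frac{37}{4} \approx -9.25$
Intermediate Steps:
$X{\left(Q \right)} = 2 Q \left(-5 + Q\right)$
$C{\left(11 \right)} + - \frac{75}{X{\left(2 \right)}} \left(-1\right) = -3 + - \frac{75}{2 \cdot 2 \left(-5 + 2\right)} \left(-1\right) = -3 + - \frac{75}{2 \cdot 2 \left(-3\right)} \left(-1\right) = -3 + - \frac{75}{-12} \left(-1\right) = -3 + \left(-75\right) \left(- \frac{1}{12}\right) \left(-1\right) = -3 + \frac{25}{4} \left(-1\right) = -3 - \frac{25}{4} = - \frac{37}{4}$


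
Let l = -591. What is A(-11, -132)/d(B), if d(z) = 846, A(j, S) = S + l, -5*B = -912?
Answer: -241/282 ≈ -0.85461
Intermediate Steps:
B = 912/5 (B = -⅕*(-912) = 912/5 ≈ 182.40)
A(j, S) = -591 + S (A(j, S) = S - 591 = -591 + S)
A(-11, -132)/d(B) = (-591 - 132)/846 = -723*1/846 = -241/282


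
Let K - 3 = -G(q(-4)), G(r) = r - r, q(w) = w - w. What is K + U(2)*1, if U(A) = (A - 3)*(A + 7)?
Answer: -6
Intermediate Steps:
q(w) = 0
G(r) = 0
U(A) = (-3 + A)*(7 + A)
K = 3 (K = 3 - 1*0 = 3 + 0 = 3)
K + U(2)*1 = 3 + (-21 + 2² + 4*2)*1 = 3 + (-21 + 4 + 8)*1 = 3 - 9*1 = 3 - 9 = -6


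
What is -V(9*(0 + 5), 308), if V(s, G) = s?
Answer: -45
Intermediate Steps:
-V(9*(0 + 5), 308) = -9*(0 + 5) = -9*5 = -1*45 = -45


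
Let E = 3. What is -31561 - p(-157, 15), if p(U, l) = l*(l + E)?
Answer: -31831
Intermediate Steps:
p(U, l) = l*(3 + l) (p(U, l) = l*(l + 3) = l*(3 + l))
-31561 - p(-157, 15) = -31561 - 15*(3 + 15) = -31561 - 15*18 = -31561 - 1*270 = -31561 - 270 = -31831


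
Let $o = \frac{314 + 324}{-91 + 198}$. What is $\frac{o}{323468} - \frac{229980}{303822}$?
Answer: $- \frac{663305118337}{876300527706} \approx -0.75694$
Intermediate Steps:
$o = \frac{638}{107}$ ($o = \frac{1}{107} \cdot 638 = \frac{638}{107} \approx 5.9626$)
$\frac{o}{323468} - \frac{229980}{303822} = \frac{638}{107 \cdot 323468} - \frac{229980}{303822} = \frac{638}{107} \cdot \frac{1}{323468} - \frac{38330}{50637} = \frac{319}{17305538} - \frac{38330}{50637} = - \frac{663305118337}{876300527706}$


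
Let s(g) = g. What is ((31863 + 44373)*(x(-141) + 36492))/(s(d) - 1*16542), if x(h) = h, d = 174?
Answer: -230937903/1364 ≈ -1.6931e+5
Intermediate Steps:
((31863 + 44373)*(x(-141) + 36492))/(s(d) - 1*16542) = ((31863 + 44373)*(-141 + 36492))/(174 - 1*16542) = (76236*36351)/(174 - 16542) = 2771254836/(-16368) = 2771254836*(-1/16368) = -230937903/1364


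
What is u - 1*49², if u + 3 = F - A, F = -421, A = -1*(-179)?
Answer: -3004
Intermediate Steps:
A = 179
u = -603 (u = -3 + (-421 - 1*179) = -3 + (-421 - 179) = -3 - 600 = -603)
u - 1*49² = -603 - 1*49² = -603 - 1*2401 = -603 - 2401 = -3004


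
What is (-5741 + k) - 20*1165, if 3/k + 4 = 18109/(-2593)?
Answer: -827124500/28481 ≈ -29041.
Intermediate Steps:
k = -7779/28481 (k = 3/(-4 + 18109/(-2593)) = 3/(-4 + 18109*(-1/2593)) = 3/(-4 - 18109/2593) = 3/(-28481/2593) = 3*(-2593/28481) = -7779/28481 ≈ -0.27313)
(-5741 + k) - 20*1165 = (-5741 - 7779/28481) - 20*1165 = -163517200/28481 - 23300 = -827124500/28481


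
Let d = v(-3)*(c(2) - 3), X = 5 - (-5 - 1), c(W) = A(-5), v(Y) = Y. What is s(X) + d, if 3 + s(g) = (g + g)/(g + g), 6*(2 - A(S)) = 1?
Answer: 3/2 ≈ 1.5000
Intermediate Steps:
A(S) = 11/6 (A(S) = 2 - 1/6*1 = 2 - 1/6 = 11/6)
c(W) = 11/6
X = 11 (X = 5 - 1*(-6) = 5 + 6 = 11)
s(g) = -2 (s(g) = -3 + (g + g)/(g + g) = -3 + (2*g)/((2*g)) = -3 + (2*g)*(1/(2*g)) = -3 + 1 = -2)
d = 7/2 (d = -3*(11/6 - 3) = -3*(-7/6) = 7/2 ≈ 3.5000)
s(X) + d = -2 + 7/2 = 3/2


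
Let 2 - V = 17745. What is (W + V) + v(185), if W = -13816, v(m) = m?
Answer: -31374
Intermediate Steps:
V = -17743 (V = 2 - 1*17745 = 2 - 17745 = -17743)
(W + V) + v(185) = (-13816 - 17743) + 185 = -31559 + 185 = -31374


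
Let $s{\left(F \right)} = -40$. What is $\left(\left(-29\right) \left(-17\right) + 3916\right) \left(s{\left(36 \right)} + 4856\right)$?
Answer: $21233744$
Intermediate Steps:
$\left(\left(-29\right) \left(-17\right) + 3916\right) \left(s{\left(36 \right)} + 4856\right) = \left(\left(-29\right) \left(-17\right) + 3916\right) \left(-40 + 4856\right) = \left(493 + 3916\right) 4816 = 4409 \cdot 4816 = 21233744$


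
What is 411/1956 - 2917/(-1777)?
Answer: 2145333/1158604 ≈ 1.8517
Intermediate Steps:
411/1956 - 2917/(-1777) = 411*(1/1956) - 2917*(-1/1777) = 137/652 + 2917/1777 = 2145333/1158604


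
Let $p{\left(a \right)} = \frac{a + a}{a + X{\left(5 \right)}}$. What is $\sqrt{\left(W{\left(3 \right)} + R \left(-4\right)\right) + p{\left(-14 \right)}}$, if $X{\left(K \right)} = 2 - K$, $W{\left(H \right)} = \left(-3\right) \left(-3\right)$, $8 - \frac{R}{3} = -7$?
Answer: $\frac{i \sqrt{48943}}{17} \approx 13.014 i$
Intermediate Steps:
$R = 45$ ($R = 24 - -21 = 24 + 21 = 45$)
$W{\left(H \right)} = 9$
$p{\left(a \right)} = \frac{2 a}{-3 + a}$ ($p{\left(a \right)} = \frac{a + a}{a + \left(2 - 5\right)} = \frac{2 a}{a + \left(2 - 5\right)} = \frac{2 a}{a - 3} = \frac{2 a}{-3 + a}$)
$\sqrt{\left(W{\left(3 \right)} + R \left(-4\right)\right) + p{\left(-14 \right)}} = \sqrt{\left(9 + 45 \left(-4\right)\right) + 2 \left(-14\right) \frac{1}{-3 - 14}} = \sqrt{\left(9 - 180\right) + 2 \left(-14\right) \frac{1}{-17}} = \sqrt{-171 + 2 \left(-14\right) \left(- \frac{1}{17}\right)} = \sqrt{-171 + \frac{28}{17}} = \sqrt{- \frac{2879}{17}} = \frac{i \sqrt{48943}}{17}$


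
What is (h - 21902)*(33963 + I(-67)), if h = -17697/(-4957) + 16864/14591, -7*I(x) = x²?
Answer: -52774164642934164/72327587 ≈ -7.2965e+8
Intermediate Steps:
I(x) = -x²/7
h = 341811775/72327587 (h = -17697*(-1/4957) + 16864*(1/14591) = 17697/4957 + 16864/14591 = 341811775/72327587 ≈ 4.7259)
(h - 21902)*(33963 + I(-67)) = (341811775/72327587 - 21902)*(33963 - ⅐*(-67)²) = -1583776998699*(33963 - ⅐*4489)/72327587 = -1583776998699*(33963 - 4489/7)/72327587 = -1583776998699/72327587*233252/7 = -52774164642934164/72327587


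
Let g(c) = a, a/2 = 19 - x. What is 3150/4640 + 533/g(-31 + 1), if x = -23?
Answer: 68443/9744 ≈ 7.0241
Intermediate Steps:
a = 84 (a = 2*(19 - 1*(-23)) = 2*(19 + 23) = 2*42 = 84)
g(c) = 84
3150/4640 + 533/g(-31 + 1) = 3150/4640 + 533/84 = 3150*(1/4640) + 533*(1/84) = 315/464 + 533/84 = 68443/9744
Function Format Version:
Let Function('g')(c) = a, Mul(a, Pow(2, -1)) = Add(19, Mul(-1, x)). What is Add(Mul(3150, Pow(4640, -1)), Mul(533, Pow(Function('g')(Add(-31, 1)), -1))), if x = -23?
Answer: Rational(68443, 9744) ≈ 7.0241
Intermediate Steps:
a = 84 (a = Mul(2, Add(19, Mul(-1, -23))) = Mul(2, Add(19, 23)) = Mul(2, 42) = 84)
Function('g')(c) = 84
Add(Mul(3150, Pow(4640, -1)), Mul(533, Pow(Function('g')(Add(-31, 1)), -1))) = Add(Mul(3150, Pow(4640, -1)), Mul(533, Pow(84, -1))) = Add(Mul(3150, Rational(1, 4640)), Mul(533, Rational(1, 84))) = Add(Rational(315, 464), Rational(533, 84)) = Rational(68443, 9744)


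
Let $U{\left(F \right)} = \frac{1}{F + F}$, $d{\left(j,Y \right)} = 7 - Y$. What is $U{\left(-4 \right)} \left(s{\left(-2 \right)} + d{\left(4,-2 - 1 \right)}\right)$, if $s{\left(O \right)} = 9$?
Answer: $- \frac{19}{8} \approx -2.375$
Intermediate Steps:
$U{\left(F \right)} = \frac{1}{2 F}$
$U{\left(-4 \right)} \left(s{\left(-2 \right)} + d{\left(4,-2 - 1 \right)}\right) = \frac{1}{2 \left(-4\right)} \left(9 + \left(7 - \left(-2 - 1\right)\right)\right) = \frac{1}{2} \left(- \frac{1}{4}\right) \left(9 + \left(7 - -3\right)\right) = - \frac{9 + \left(7 + 3\right)}{8} = - \frac{9 + 10}{8} = \left(- \frac{1}{8}\right) 19 = - \frac{19}{8}$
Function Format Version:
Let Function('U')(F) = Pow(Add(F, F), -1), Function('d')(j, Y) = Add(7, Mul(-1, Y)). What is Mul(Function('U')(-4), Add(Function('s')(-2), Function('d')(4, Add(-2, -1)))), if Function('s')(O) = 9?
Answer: Rational(-19, 8) ≈ -2.3750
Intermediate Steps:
Function('U')(F) = Mul(Rational(1, 2), Pow(F, -1)) (Function('U')(F) = Pow(Mul(2, F), -1) = Mul(Rational(1, 2), Pow(F, -1)))
Mul(Function('U')(-4), Add(Function('s')(-2), Function('d')(4, Add(-2, -1)))) = Mul(Mul(Rational(1, 2), Pow(-4, -1)), Add(9, Add(7, Mul(-1, Add(-2, -1))))) = Mul(Mul(Rational(1, 2), Rational(-1, 4)), Add(9, Add(7, Mul(-1, -3)))) = Mul(Rational(-1, 8), Add(9, Add(7, 3))) = Mul(Rational(-1, 8), Add(9, 10)) = Mul(Rational(-1, 8), 19) = Rational(-19, 8)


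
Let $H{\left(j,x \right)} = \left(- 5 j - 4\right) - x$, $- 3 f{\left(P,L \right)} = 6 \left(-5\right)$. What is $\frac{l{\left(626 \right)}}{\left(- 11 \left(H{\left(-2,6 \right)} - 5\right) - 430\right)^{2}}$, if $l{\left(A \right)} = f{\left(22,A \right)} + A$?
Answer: $\frac{212}{46875} \approx 0.0045227$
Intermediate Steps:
$f{\left(P,L \right)} = 10$ ($f{\left(P,L \right)} = - \frac{6 \left(-5\right)}{3} = \left(- \frac{1}{3}\right) \left(-30\right) = 10$)
$l{\left(A \right)} = 10 + A$
$H{\left(j,x \right)} = -4 - x - 5 j$ ($H{\left(j,x \right)} = \left(-4 - 5 j\right) - x = -4 - x - 5 j$)
$\frac{l{\left(626 \right)}}{\left(- 11 \left(H{\left(-2,6 \right)} - 5\right) - 430\right)^{2}} = \frac{10 + 626}{\left(- 11 \left(\left(-4 - 6 - -10\right) - 5\right) - 430\right)^{2}} = \frac{636}{\left(- 11 \left(\left(-4 - 6 + 10\right) - 5\right) - 430\right)^{2}} = \frac{636}{\left(- 11 \left(0 - 5\right) - 430\right)^{2}} = \frac{636}{\left(\left(-11\right) \left(-5\right) - 430\right)^{2}} = \frac{636}{\left(55 - 430\right)^{2}} = \frac{636}{\left(-375\right)^{2}} = \frac{636}{140625} = 636 \cdot \frac{1}{140625} = \frac{212}{46875}$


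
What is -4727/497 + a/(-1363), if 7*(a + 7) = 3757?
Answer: -6706169/677411 ≈ -9.8997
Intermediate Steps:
a = 3708/7 (a = -7 + (⅐)*3757 = -7 + 3757/7 = 3708/7 ≈ 529.71)
-4727/497 + a/(-1363) = -4727/497 + (3708/7)/(-1363) = -4727*1/497 + (3708/7)*(-1/1363) = -4727/497 - 3708/9541 = -6706169/677411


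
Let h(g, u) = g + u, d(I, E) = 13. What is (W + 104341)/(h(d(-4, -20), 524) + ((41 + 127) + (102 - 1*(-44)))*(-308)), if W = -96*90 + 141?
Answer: -95842/96175 ≈ -0.99654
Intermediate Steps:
W = -8499 (W = -8640 + 141 = -8499)
(W + 104341)/(h(d(-4, -20), 524) + ((41 + 127) + (102 - 1*(-44)))*(-308)) = (-8499 + 104341)/((13 + 524) + ((41 + 127) + (102 - 1*(-44)))*(-308)) = 95842/(537 + (168 + (102 + 44))*(-308)) = 95842/(537 + (168 + 146)*(-308)) = 95842/(537 + 314*(-308)) = 95842/(537 - 96712) = 95842/(-96175) = 95842*(-1/96175) = -95842/96175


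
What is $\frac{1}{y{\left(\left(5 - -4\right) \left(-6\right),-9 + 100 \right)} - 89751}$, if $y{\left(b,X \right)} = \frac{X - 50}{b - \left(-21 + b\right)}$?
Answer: $- \frac{21}{1884730} \approx -1.1142 \cdot 10^{-5}$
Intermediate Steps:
$y{\left(b,X \right)} = - \frac{50}{21} + \frac{X}{21}$ ($y{\left(b,X \right)} = \frac{-50 + X}{21} = \left(-50 + X\right) \frac{1}{21} = - \frac{50}{21} + \frac{X}{21}$)
$\frac{1}{y{\left(\left(5 - -4\right) \left(-6\right),-9 + 100 \right)} - 89751} = \frac{1}{\left(- \frac{50}{21} + \frac{-9 + 100}{21}\right) - 89751} = \frac{1}{\left(- \frac{50}{21} + \frac{1}{21} \cdot 91\right) - 89751} = \frac{1}{\left(- \frac{50}{21} + \frac{13}{3}\right) - 89751} = \frac{1}{\frac{41}{21} - 89751} = \frac{1}{- \frac{1884730}{21}} = - \frac{21}{1884730}$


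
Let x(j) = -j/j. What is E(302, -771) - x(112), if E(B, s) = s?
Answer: -770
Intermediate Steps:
x(j) = -1 (x(j) = -1*1 = -1)
E(302, -771) - x(112) = -771 - 1*(-1) = -771 + 1 = -770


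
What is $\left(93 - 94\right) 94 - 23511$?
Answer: $-23605$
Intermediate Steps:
$\left(93 - 94\right) 94 - 23511 = \left(-1\right) 94 - 23511 = -94 - 23511 = -23605$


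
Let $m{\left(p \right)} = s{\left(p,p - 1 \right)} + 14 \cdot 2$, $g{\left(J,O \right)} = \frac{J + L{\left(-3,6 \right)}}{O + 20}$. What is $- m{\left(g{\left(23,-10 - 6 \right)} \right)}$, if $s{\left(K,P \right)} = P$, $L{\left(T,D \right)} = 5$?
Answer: $-34$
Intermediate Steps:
$g{\left(J,O \right)} = \frac{5 + J}{20 + O}$ ($g{\left(J,O \right)} = \frac{J + 5}{O + 20} = \frac{5 + J}{20 + O}$)
$m{\left(p \right)} = 27 + p$ ($m{\left(p \right)} = \left(p - 1\right) + 14 \cdot 2 = \left(p - 1\right) + 28 = \left(-1 + p\right) + 28 = 27 + p$)
$- m{\left(g{\left(23,-10 - 6 \right)} \right)} = - (27 + \frac{5 + 23}{20 - 16}) = - (27 + \frac{1}{20 - 16} \cdot 28) = - (27 + \frac{1}{4} \cdot 28) = - (27 + 7) = \left(-1\right) 34 = -34$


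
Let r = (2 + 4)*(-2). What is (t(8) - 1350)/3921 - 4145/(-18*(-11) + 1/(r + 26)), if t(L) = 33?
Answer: -77062557/3624311 ≈ -21.263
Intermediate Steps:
r = -12 (r = 6*(-2) = -12)
(t(8) - 1350)/3921 - 4145/(-18*(-11) + 1/(r + 26)) = (33 - 1350)/3921 - 4145/(-18*(-11) + 1/(-12 + 26)) = -1317*1/3921 - 4145/(198 + 1/14) = -439/1307 - 4145/(198 + 1/14) = -439/1307 - 4145/2773/14 = -439/1307 - 4145*14/2773 = -439/1307 - 58030/2773 = -77062557/3624311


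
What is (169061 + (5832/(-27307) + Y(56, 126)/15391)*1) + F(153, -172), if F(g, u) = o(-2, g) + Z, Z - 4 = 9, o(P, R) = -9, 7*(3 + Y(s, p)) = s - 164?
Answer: 71054892321864/420282037 ≈ 1.6906e+5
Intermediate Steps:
Y(s, p) = -185/7 + s/7 (Y(s, p) = -3 + (s - 164)/7 = -3 + (-164 + s)/7 = -3 + (-164/7 + s/7) = -185/7 + s/7)
Z = 13 (Z = 4 + 9 = 13)
F(g, u) = 4 (F(g, u) = -9 + 13 = 4)
(169061 + (5832/(-27307) + Y(56, 126)/15391)*1) + F(153, -172) = (169061 + (5832/(-27307) + (-185/7 + (⅐)*56)/15391)*1) + 4 = (169061 + (5832*(-1/27307) + (-185/7 + 8)*(1/15391))*1) + 4 = (169061 + (-5832/27307 - 129/7*1/15391)*1) + 4 = (169061 + (-5832/27307 - 129/107737)*1) + 4 = (169061 - 90263541/420282037*1) + 4 = (169061 - 90263541/420282037) + 4 = 71053211193716/420282037 + 4 = 71054892321864/420282037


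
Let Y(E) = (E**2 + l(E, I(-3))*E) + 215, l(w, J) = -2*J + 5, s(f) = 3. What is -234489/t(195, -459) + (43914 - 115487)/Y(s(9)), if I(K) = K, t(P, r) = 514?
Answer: -377635/514 ≈ -734.70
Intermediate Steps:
l(w, J) = 5 - 2*J
Y(E) = 215 + E**2 + 11*E (Y(E) = (E**2 + (5 - 2*(-3))*E) + 215 = (E**2 + (5 + 6)*E) + 215 = (E**2 + 11*E) + 215 = 215 + E**2 + 11*E)
-234489/t(195, -459) + (43914 - 115487)/Y(s(9)) = -234489/514 + (43914 - 115487)/(215 + 3**2 + 11*3) = -234489*1/514 - 71573/(215 + 9 + 33) = -234489/514 - 71573/257 = -377635/514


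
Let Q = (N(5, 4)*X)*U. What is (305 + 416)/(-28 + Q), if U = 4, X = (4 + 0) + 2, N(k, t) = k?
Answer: 721/92 ≈ 7.8370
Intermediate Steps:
X = 6 (X = 4 + 2 = 6)
Q = 120 (Q = (5*6)*4 = 30*4 = 120)
(305 + 416)/(-28 + Q) = (305 + 416)/(-28 + 120) = 721/92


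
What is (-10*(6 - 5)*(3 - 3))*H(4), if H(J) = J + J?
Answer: 0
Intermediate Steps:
H(J) = 2*J
(-10*(6 - 5)*(3 - 3))*H(4) = (-10*(6 - 5)*(3 - 3))*(2*4) = -10*0*8 = 0*8 = 0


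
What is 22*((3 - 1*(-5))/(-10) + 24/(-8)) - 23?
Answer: -533/5 ≈ -106.60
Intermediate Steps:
22*((3 - 1*(-5))/(-10) + 24/(-8)) - 23 = 22*((3 + 5)*(-⅒) + 24*(-⅛)) - 23 = 22*(8*(-⅒) - 3) - 23 = 22*(-⅘ - 3) - 23 = 22*(-19/5) - 23 = -418/5 - 23 = -533/5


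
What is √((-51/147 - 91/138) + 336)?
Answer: √312601326/966 ≈ 18.303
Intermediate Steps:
√((-51/147 - 91/138) + 336) = √((-51*1/147 - 91*1/138) + 336) = √((-17/49 - 91/138) + 336) = √(-6805/6762 + 336) = √(2265227/6762) = √312601326/966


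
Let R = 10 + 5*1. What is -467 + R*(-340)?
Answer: -5567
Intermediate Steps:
R = 15 (R = 10 + 5 = 15)
-467 + R*(-340) = -467 + 15*(-340) = -467 - 5100 = -5567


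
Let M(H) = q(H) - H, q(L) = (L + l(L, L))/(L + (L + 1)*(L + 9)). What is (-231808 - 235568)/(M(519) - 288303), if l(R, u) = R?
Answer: 10713776892/6620738825 ≈ 1.6182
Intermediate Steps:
q(L) = 2*L/(L + (1 + L)*(9 + L)) (q(L) = (L + L)/(L + (L + 1)*(L + 9)) = (2*L)/(L + (1 + L)*(9 + L)) = 2*L/(L + (1 + L)*(9 + L)))
M(H) = -H + 2*H/(9 + H² + 11*H) (M(H) = 2*H/(9 + H² + 11*H) - H = -H + 2*H/(9 + H² + 11*H))
(-231808 - 235568)/(M(519) - 288303) = (-231808 - 235568)/(519*(-7 - 1*519² - 11*519)/(9 + 519² + 11*519) - 288303) = -467376/(519*(-7 - 1*269361 - 5709)/(9 + 269361 + 5709) - 288303) = -467376/(519*(-7 - 269361 - 5709)/275079 - 288303) = -467376/(519*(1/275079)*(-275077) - 288303) = -467376/(-47588321/91693 - 288303) = -467376/(-26482955300/91693) = -467376*(-91693/26482955300) = 10713776892/6620738825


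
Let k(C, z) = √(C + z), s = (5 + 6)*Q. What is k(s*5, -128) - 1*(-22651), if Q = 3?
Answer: 22651 + √37 ≈ 22657.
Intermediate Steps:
s = 33 (s = (5 + 6)*3 = 11*3 = 33)
k(s*5, -128) - 1*(-22651) = √(33*5 - 128) - 1*(-22651) = √(165 - 128) + 22651 = √37 + 22651 = 22651 + √37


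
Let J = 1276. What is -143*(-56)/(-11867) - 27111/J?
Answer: -331944445/15142292 ≈ -21.922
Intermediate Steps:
-143*(-56)/(-11867) - 27111/J = -143*(-56)/(-11867) - 27111/1276 = 8008*(-1/11867) - 27111*1/1276 = -8008/11867 - 27111/1276 = -331944445/15142292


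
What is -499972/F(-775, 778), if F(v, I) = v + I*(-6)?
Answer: 499972/5443 ≈ 91.856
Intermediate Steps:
F(v, I) = v - 6*I
-499972/F(-775, 778) = -499972/(-775 - 6*778) = -499972/(-775 - 4668) = -499972/(-5443) = -499972*(-1/5443) = 499972/5443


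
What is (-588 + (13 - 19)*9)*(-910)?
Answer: 584220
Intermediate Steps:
(-588 + (13 - 19)*9)*(-910) = (-588 - 6*9)*(-910) = (-588 - 54)*(-910) = -642*(-910) = 584220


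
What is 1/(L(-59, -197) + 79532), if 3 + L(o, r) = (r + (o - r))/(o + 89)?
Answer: 30/2385811 ≈ 1.2574e-5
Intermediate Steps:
L(o, r) = -3 + o/(89 + o) (L(o, r) = -3 + (r + (o - r))/(o + 89) = -3 + o/(89 + o))
1/(L(-59, -197) + 79532) = 1/((-267 - 2*(-59))/(89 - 59) + 79532) = 1/((-267 + 118)/30 + 79532) = 1/((1/30)*(-149) + 79532) = 1/(-149/30 + 79532) = 1/(2385811/30) = 30/2385811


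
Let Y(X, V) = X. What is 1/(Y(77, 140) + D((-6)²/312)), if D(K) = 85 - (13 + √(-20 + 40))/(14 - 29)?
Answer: 36645/5968229 - 30*√5/5968229 ≈ 0.0061288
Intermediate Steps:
D(K) = 1288/15 + 2*√5/15 (D(K) = 85 - (13 + √20)/(-15) = 85 - (13 + 2*√5)*(-1)/15 = 85 - (-13/15 - 2*√5/15) = 85 + (13/15 + 2*√5/15) = 1288/15 + 2*√5/15)
1/(Y(77, 140) + D((-6)²/312)) = 1/(77 + (1288/15 + 2*√5/15)) = 1/(2443/15 + 2*√5/15)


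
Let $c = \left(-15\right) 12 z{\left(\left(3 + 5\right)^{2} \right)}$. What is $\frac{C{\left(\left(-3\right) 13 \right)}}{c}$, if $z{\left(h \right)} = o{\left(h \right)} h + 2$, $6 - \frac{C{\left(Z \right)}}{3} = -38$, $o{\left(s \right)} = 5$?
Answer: $- \frac{11}{4830} \approx -0.0022774$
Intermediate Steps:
$C{\left(Z \right)} = 132$ ($C{\left(Z \right)} = 18 - -114 = 18 + 114 = 132$)
$z{\left(h \right)} = 2 + 5 h$ ($z{\left(h \right)} = 5 h + 2 = 2 + 5 h$)
$c = -57960$ ($c = \left(-15\right) 12 \left(2 + 5 \left(3 + 5\right)^{2}\right) = - 180 \left(2 + 5 \cdot 8^{2}\right) = - 180 \left(2 + 5 \cdot 64\right) = - 180 \left(2 + 320\right) = \left(-180\right) 322 = -57960$)
$\frac{C{\left(\left(-3\right) 13 \right)}}{c} = \frac{132}{-57960} = 132 \left(- \frac{1}{57960}\right) = - \frac{11}{4830}$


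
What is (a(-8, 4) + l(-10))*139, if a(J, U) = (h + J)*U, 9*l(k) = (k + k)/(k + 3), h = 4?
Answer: -137332/63 ≈ -2179.9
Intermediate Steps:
l(k) = 2*k/(9*(3 + k)) (l(k) = ((k + k)/(k + 3))/9 = ((2*k)/(3 + k))/9 = (2*k/(3 + k))/9 = 2*k/(9*(3 + k)))
a(J, U) = U*(4 + J) (a(J, U) = (4 + J)*U = U*(4 + J))
(a(-8, 4) + l(-10))*139 = (4*(4 - 8) + (2/9)*(-10)/(3 - 10))*139 = (4*(-4) + (2/9)*(-10)/(-7))*139 = (-16 + (2/9)*(-10)*(-1/7))*139 = (-16 + 20/63)*139 = -988/63*139 = -137332/63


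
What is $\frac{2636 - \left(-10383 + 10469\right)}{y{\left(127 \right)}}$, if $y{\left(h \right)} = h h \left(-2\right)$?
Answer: $- \frac{1275}{16129} \approx -0.07905$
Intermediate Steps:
$y{\left(h \right)} = - 2 h^{2}$ ($y{\left(h \right)} = h^{2} \left(-2\right) = - 2 h^{2}$)
$\frac{2636 - \left(-10383 + 10469\right)}{y{\left(127 \right)}} = \frac{2636 - \left(-10383 + 10469\right)}{\left(-2\right) 127^{2}} = \frac{2636 - 86}{\left(-2\right) 16129} = \frac{2636 - 86}{-32258} = 2550 \left(- \frac{1}{32258}\right) = - \frac{1275}{16129}$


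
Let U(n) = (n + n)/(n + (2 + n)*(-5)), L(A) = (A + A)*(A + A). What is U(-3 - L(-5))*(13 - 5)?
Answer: -824/201 ≈ -4.0995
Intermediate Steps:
L(A) = 4*A² (L(A) = (2*A)*(2*A) = 4*A²)
U(n) = 2*n/(-10 - 4*n) (U(n) = (2*n)/(n + (-10 - 5*n)) = (2*n)/(-10 - 4*n) = 2*n/(-10 - 4*n))
U(-3 - L(-5))*(13 - 5) = (-(-3 - 4*(-5)²)/(5 + 2*(-3 - 4*(-5)²)))*(13 - 5) = -(-3 - 4*25)/(5 + 2*(-3 - 4*25))*8 = -(-3 - 1*100)/(5 + 2*(-3 - 1*100))*8 = -(-3 - 100)/(5 + 2*(-3 - 100))*8 = -1*(-103)/(5 + 2*(-103))*8 = -1*(-103)/(5 - 206)*8 = -1*(-103)/(-201)*8 = -1*(-103)*(-1/201)*8 = -103/201*8 = -824/201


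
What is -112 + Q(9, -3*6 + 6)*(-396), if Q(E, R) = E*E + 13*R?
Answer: 29588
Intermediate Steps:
Q(E, R) = E² + 13*R
-112 + Q(9, -3*6 + 6)*(-396) = -112 + (9² + 13*(-3*6 + 6))*(-396) = -112 + (81 + 13*(-18 + 6))*(-396) = -112 + (81 + 13*(-12))*(-396) = -112 + (81 - 156)*(-396) = -112 - 75*(-396) = -112 + 29700 = 29588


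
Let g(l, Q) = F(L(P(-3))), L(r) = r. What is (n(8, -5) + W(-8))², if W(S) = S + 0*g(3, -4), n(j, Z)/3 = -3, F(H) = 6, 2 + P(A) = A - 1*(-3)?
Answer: 289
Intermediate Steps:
P(A) = 1 + A (P(A) = -2 + (A - 1*(-3)) = -2 + (A + 3) = -2 + (3 + A) = 1 + A)
n(j, Z) = -9 (n(j, Z) = 3*(-3) = -9)
g(l, Q) = 6
W(S) = S (W(S) = S + 0*6 = S + 0 = S)
(n(8, -5) + W(-8))² = (-9 - 8)² = (-17)² = 289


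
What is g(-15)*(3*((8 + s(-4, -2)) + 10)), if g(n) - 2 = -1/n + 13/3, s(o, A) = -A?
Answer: 384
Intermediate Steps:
g(n) = 19/3 - 1/n (g(n) = 2 + (-1/n + 13/3) = 2 + (13/3 - 1/n) = 19/3 - 1/n)
g(-15)*(3*((8 + s(-4, -2)) + 10)) = (19/3 - 1/(-15))*(3*((8 - 1*(-2)) + 10)) = (19/3 - 1*(-1/15))*(3*((8 + 2) + 10)) = (19/3 + 1/15)*(3*(10 + 10)) = 32*(3*20)/5 = (32/5)*60 = 384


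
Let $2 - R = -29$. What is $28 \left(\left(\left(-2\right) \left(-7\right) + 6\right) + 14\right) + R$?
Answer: $983$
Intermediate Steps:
$R = 31$ ($R = 2 - -29 = 2 + 29 = 31$)
$28 \left(\left(\left(-2\right) \left(-7\right) + 6\right) + 14\right) + R = 28 \left(\left(\left(-2\right) \left(-7\right) + 6\right) + 14\right) + 31 = 28 \left(\left(14 + 6\right) + 14\right) + 31 = 28 \left(20 + 14\right) + 31 = 28 \cdot 34 + 31 = 952 + 31 = 983$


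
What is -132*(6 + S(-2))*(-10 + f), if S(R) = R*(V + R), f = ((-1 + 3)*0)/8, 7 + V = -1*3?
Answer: 39600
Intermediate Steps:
V = -10 (V = -7 - 1*3 = -7 - 3 = -10)
f = 0 (f = (2*0)*(1/8) = 0*(1/8) = 0)
S(R) = R*(-10 + R)
-132*(6 + S(-2))*(-10 + f) = -132*(6 - 2*(-10 - 2))*(-10 + 0) = -132*(6 - 2*(-12))*(-10) = -132*(6 + 24)*(-10) = -3960*(-10) = -132*(-300) = 39600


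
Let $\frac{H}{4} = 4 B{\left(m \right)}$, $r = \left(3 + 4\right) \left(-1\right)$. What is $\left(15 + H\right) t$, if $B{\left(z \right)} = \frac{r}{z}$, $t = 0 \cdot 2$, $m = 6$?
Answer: $0$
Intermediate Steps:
$t = 0$
$r = -7$ ($r = 7 \left(-1\right) = -7$)
$B{\left(z \right)} = - \frac{7}{z}$
$H = - \frac{56}{3}$ ($H = 4 \cdot 4 \left(- \frac{7}{6}\right) = 4 \left(- \frac{14}{3}\right) = - \frac{56}{3} \approx -18.667$)
$\left(15 + H\right) t = \left(15 - \frac{56}{3}\right) 0 = \left(- \frac{11}{3}\right) 0 = 0$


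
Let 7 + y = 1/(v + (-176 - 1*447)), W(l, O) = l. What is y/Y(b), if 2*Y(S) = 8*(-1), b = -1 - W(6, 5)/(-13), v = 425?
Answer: 1387/792 ≈ 1.7513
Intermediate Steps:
b = -7/13 (b = -1 - 6/(-13) = -1 - 6*(-1)/13 = -1 - 1*(-6/13) = -1 + 6/13 = -7/13 ≈ -0.53846)
y = -1387/198 (y = -7 + 1/(425 + (-176 - 1*447)) = -7 + 1/(425 + (-176 - 447)) = -7 + 1/(425 - 623) = -7 + 1/(-198) = -7 - 1/198 = -1387/198 ≈ -7.0051)
Y(S) = -4 (Y(S) = (8*(-1))/2 = (½)*(-8) = -4)
y/Y(b) = -1387/198/(-4) = -1387/198*(-¼) = 1387/792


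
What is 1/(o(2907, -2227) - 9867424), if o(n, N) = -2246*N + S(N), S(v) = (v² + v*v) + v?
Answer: 1/5051249 ≈ 1.9797e-7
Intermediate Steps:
S(v) = v + 2*v² (S(v) = (v² + v²) + v = 2*v² + v = v + 2*v²)
o(n, N) = -2246*N + N*(1 + 2*N)
1/(o(2907, -2227) - 9867424) = 1/(-2227*(-2245 + 2*(-2227)) - 9867424) = 1/(-2227*(-2245 - 4454) - 9867424) = 1/(-2227*(-6699) - 9867424) = 1/(14918673 - 9867424) = 1/5051249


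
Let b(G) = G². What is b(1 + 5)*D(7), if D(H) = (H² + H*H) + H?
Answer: 3780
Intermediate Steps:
D(H) = H + 2*H² (D(H) = (H² + H²) + H = 2*H² + H = H + 2*H²)
b(1 + 5)*D(7) = (1 + 5)²*(7*(1 + 2*7)) = 6²*(7*(1 + 14)) = 36*(7*15) = 36*105 = 3780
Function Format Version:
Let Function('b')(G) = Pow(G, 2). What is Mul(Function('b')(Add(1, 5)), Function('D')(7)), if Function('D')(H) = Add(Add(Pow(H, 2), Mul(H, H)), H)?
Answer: 3780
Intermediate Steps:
Function('D')(H) = Add(H, Mul(2, Pow(H, 2))) (Function('D')(H) = Add(Add(Pow(H, 2), Pow(H, 2)), H) = Add(Mul(2, Pow(H, 2)), H) = Add(H, Mul(2, Pow(H, 2))))
Mul(Function('b')(Add(1, 5)), Function('D')(7)) = Mul(Pow(Add(1, 5), 2), Mul(7, Add(1, Mul(2, 7)))) = Mul(Pow(6, 2), Mul(7, Add(1, 14))) = Mul(36, Mul(7, 15)) = Mul(36, 105) = 3780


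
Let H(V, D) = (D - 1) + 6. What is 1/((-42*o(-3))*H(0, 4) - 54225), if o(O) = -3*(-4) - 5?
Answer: -1/56871 ≈ -1.7584e-5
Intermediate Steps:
o(O) = 7 (o(O) = 12 - 5 = 7)
H(V, D) = 5 + D (H(V, D) = (-1 + D) + 6 = 5 + D)
1/((-42*o(-3))*H(0, 4) - 54225) = 1/((-42*7)*(5 + 4) - 54225) = 1/(-294*9 - 54225) = 1/(-2646 - 54225) = 1/(-56871) = -1/56871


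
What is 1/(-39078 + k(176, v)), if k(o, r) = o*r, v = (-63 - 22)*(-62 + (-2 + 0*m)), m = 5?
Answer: 1/918362 ≈ 1.0889e-6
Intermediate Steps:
v = 5440 (v = (-63 - 22)*(-62 + (-2 + 0*5)) = -85*(-62 + (-2 + 0)) = -85*(-62 - 2) = -85*(-64) = 5440)
1/(-39078 + k(176, v)) = 1/(-39078 + 176*5440) = 1/(-39078 + 957440) = 1/918362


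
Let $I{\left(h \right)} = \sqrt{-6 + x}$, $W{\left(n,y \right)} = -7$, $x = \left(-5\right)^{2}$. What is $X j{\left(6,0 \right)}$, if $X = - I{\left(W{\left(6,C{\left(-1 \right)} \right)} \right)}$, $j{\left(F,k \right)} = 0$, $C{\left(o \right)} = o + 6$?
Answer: $0$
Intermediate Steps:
$C{\left(o \right)} = 6 + o$
$x = 25$
$I{\left(h \right)} = \sqrt{19}$ ($I{\left(h \right)} = \sqrt{-6 + 25} = \sqrt{19}$)
$X = - \sqrt{19} \approx -4.3589$
$X j{\left(6,0 \right)} = - \sqrt{19} \cdot 0 = 0$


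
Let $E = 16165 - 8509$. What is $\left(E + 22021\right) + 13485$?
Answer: $43162$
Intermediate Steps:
$E = 7656$
$\left(E + 22021\right) + 13485 = \left(7656 + 22021\right) + 13485 = 29677 + 13485 = 43162$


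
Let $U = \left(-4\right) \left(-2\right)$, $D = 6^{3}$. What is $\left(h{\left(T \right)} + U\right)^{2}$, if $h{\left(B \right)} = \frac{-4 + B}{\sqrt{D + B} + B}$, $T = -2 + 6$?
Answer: $64$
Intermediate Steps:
$D = 216$
$T = 4$
$h{\left(B \right)} = \frac{-4 + B}{B + \sqrt{216 + B}}$ ($h{\left(B \right)} = \frac{-4 + B}{\sqrt{216 + B} + B} = \frac{-4 + B}{B + \sqrt{216 + B}}$)
$U = 8$
$\left(h{\left(T \right)} + U\right)^{2} = \left(\frac{-4 + 4}{4 + \sqrt{216 + 4}} + 8\right)^{2} = \left(\frac{1}{4 + \sqrt{220}} \cdot 0 + 8\right)^{2} = \left(\frac{1}{4 + 2 \sqrt{55}} \cdot 0 + 8\right)^{2} = \left(0 + 8\right)^{2} = 8^{2} = 64$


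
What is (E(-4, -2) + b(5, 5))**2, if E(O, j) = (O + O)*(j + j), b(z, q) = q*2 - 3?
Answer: 1521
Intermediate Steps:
b(z, q) = -3 + 2*q (b(z, q) = 2*q - 3 = -3 + 2*q)
E(O, j) = 4*O*j (E(O, j) = (2*O)*(2*j) = 4*O*j)
(E(-4, -2) + b(5, 5))**2 = (4*(-4)*(-2) + (-3 + 2*5))**2 = (32 + (-3 + 10))**2 = (32 + 7)**2 = 39**2 = 1521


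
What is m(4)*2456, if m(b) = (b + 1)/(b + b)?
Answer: 1535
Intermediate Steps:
m(b) = (1 + b)/(2*b) (m(b) = (1 + b)/((2*b)) = (1 + b)*(1/(2*b)) = (1 + b)/(2*b))
m(4)*2456 = ((½)*(1 + 4)/4)*2456 = ((½)*(¼)*5)*2456 = (5/8)*2456 = 1535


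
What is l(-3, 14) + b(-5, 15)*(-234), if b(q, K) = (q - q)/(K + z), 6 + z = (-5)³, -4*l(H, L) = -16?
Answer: 4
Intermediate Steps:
l(H, L) = 4 (l(H, L) = -¼*(-16) = 4)
z = -131 (z = -6 + (-5)³ = -6 - 125 = -131)
b(q, K) = 0 (b(q, K) = (q - q)/(K - 131) = 0/(-131 + K) = 0)
l(-3, 14) + b(-5, 15)*(-234) = 4 + 0*(-234) = 4 + 0 = 4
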